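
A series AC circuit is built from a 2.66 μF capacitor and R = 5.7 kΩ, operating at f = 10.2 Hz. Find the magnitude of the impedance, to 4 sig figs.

ω = 2πf = 64.09 rad/s
X_C = 1/(ωC) = 5866 Ω
Z = 5700 − j5866 Ω
|Z| = √(5700² + 5866²) = 8179 Ω

8179 Ω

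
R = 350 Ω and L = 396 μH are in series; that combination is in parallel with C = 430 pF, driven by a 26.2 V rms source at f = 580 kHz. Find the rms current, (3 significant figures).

ω = 2πf = 3.644e+06 rad/s
X_L = ωL = 1440 Ω
X_C = 1/(ωC) = 638 Ω
Branch 1 (R+jX_L): Z₁ = 350 + j1440 Ω, |Z₁| = 1480 Ω
Branch 2 (−jX_C): Z₂ = −j638 Ω
Parallel: Z = Z₁Z₂/(Z₁+Z₂), |Z| = 1080 Ω, ∠Z = -80.1°
I = V/|Z| = 26.2/1080 = 24.3 mA

24.3 mA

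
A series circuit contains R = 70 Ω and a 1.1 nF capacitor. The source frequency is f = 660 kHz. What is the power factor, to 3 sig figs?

ω = 2πf = 4.147e+06 rad/s
X_C = 1/(ωC) = 219 Ω
Z = 70.0 − j219 Ω
|Z| = √(70.0² + 219²) = 230 Ω
∠Z = arctan(-219/70.0) = -72.3°
cos φ = cos(-72.3°) = 0.304

0.304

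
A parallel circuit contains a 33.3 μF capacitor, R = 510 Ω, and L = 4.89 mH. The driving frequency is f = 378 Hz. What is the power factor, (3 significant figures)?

0.269

ω = 2πf = 2375 rad/s
X_L = ωL = 11.6 Ω
X_C = 1/(ωC) = 12.6 Ω
Parallel: admittances add. Y = 1/R + 1/(jωL) + jωC
Y = (0.00196 − j0.00701) S
|Y| = 0.00728 S → |Z| = 1/|Y| = 137 Ω, ∠Z = −∠Y = 74.4°
cos φ = cos(74.4°) = 0.269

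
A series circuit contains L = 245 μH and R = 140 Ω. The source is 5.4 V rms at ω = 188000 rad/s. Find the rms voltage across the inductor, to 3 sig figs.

X_L = ωL = 46.1 Ω
Z = 140 + j46.1 Ω
|Z| = √(140² + 46.1²) = 147 Ω
I = V/|Z| = 36.6 mA
V_L = I·|Z_L| = 0.0366 × 46.1 = 1.69 V

1.69 V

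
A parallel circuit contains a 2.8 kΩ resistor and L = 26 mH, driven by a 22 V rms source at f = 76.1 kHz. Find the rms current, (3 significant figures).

ω = 2πf = 478200 rad/s
X_L = ωL = 12400 Ω
Parallel: admittances add. Y = 1/R + 1/(jωL)
Y = (0.000357 − j8.04e-05) S
|Y| = 0.000366 S → |Z| = 1/|Y| = 2730 Ω, ∠Z = −∠Y = 12.7°
I = V/|Z| = 22/2730 = 8.05 mA

8.05 mA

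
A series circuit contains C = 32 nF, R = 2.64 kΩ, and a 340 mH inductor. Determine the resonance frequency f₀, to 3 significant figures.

1.53 kHz

ω₀ = 1/√(LC) = 1/√(0.34 × 3.2e-08) = 9587 rad/s
f₀ = ω₀/(2π) = 1.53 kHz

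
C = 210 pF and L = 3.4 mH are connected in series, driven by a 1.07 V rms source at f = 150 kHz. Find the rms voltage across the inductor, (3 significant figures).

ω = 2πf = 942500 rad/s
X_L = ωL = 3200 Ω
X_C = 1/(ωC) = 5050 Ω
Net reactance X = X_L − X_C = -1850 Ω
Z = − j1850 Ω
|Z| = √(0² + 1850²) = 1850 Ω
I = V/|Z| = 579 μA
V_L = I·|Z_L| = 0.000579 × 3200 = 1.86 V

1.86 V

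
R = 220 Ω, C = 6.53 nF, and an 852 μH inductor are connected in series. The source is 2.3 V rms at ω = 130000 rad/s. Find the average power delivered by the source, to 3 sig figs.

980 μW

X_L = ωL = 111 Ω
X_C = 1/(ωC) = 1180 Ω
Net reactance X = X_L − X_C = -1070 Ω
Z = 220 − j1070 Ω
|Z| = √(220² + 1070²) = 1090 Ω
∠Z = arctan(-1070/220) = -78.4°
I = V/|Z| = 2.11 mA
P = VI cos φ = 2.3 × 0.00211 × cos(-78.4°) = 980 μW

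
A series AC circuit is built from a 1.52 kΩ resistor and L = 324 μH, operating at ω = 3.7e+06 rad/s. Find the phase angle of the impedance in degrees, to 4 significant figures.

X_L = ωL = 1199 Ω
Z = 1520 + j1199 Ω
|Z| = √(1520² + 1199²) = 1936 Ω
∠Z = arctan(1199/1520) = 38.26°

38.26°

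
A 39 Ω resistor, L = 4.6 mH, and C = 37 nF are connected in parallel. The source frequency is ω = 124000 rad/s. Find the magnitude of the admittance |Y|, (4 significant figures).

25.80 mS

X_L = ωL = 570.4 Ω
X_C = 1/(ωC) = 218.0 Ω
Parallel: admittances add. Y = 1/R + 1/(jωL) + jωC
Y = (0.02564 + j0.002835) S
|Y| = 0.02580 S → |Z| = 1/|Y| = 38.76 Ω, ∠Z = −∠Y = -6.309°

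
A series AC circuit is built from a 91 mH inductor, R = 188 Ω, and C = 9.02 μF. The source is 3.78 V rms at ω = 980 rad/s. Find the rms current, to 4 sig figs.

19.95 mA

X_L = ωL = 89.18 Ω
X_C = 1/(ωC) = 113.1 Ω
Net reactance X = X_L − X_C = -23.95 Ω
Z = 188.0 − j23.95 Ω
|Z| = √(188.0² + 23.95²) = 189.5 Ω
I = V/|Z| = 3.78/189.5 = 19.95 mA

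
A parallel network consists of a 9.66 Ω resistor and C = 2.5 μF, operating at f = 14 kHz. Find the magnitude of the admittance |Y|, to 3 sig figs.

ω = 2πf = 87960 rad/s
X_C = 1/(ωC) = 4.55 Ω
Parallel: admittances add. Y = 1/R + jωC
Y = (0.104 + j0.220) S
|Y| = 0.243 S → |Z| = 1/|Y| = 4.11 Ω, ∠Z = −∠Y = -64.8°

243 mS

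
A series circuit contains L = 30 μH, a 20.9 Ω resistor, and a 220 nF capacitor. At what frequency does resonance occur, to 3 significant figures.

ω₀ = 1/√(LC) = 1/√(3e-05 × 2.2e-07) = 389200 rad/s
f₀ = ω₀/(2π) = 62.0 kHz

62.0 kHz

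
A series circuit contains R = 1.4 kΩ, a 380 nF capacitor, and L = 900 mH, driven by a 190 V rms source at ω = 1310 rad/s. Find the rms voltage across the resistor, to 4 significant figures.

163.4 V

X_L = ωL = 1179 Ω
X_C = 1/(ωC) = 2009 Ω
Net reactance X = X_L − X_C = -829.8 Ω
Z = 1400 − j829.8 Ω
|Z| = √(1400² + 829.8²) = 1627 Ω
I = V/|Z| = 116.7 mA
V_R = I·|Z_R| = 0.1167 × 1400 = 163.4 V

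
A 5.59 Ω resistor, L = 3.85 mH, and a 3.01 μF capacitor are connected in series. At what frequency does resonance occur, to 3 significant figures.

1.48 kHz

ω₀ = 1/√(LC) = 1/√(0.00385 × 3.01e-06) = 9289 rad/s
f₀ = ω₀/(2π) = 1.48 kHz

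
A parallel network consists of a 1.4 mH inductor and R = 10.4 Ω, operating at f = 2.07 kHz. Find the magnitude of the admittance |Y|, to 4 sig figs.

110.7 mS

ω = 2πf = 13010 rad/s
X_L = ωL = 18.21 Ω
Parallel: admittances add. Y = 1/R + 1/(jωL)
Y = (0.09615 − j0.05492) S
|Y| = 0.1107 S → |Z| = 1/|Y| = 9.031 Ω, ∠Z = −∠Y = 29.73°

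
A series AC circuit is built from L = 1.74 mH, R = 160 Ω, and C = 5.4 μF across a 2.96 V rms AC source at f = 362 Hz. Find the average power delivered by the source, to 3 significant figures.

44.4 mW

ω = 2πf = 2275 rad/s
X_L = ωL = 3.96 Ω
X_C = 1/(ωC) = 81.4 Ω
Net reactance X = X_L − X_C = -77.5 Ω
Z = 160 − j77.5 Ω
|Z| = √(160² + 77.5²) = 178 Ω
∠Z = arctan(-77.5/160) = -25.8°
I = V/|Z| = 16.7 mA
P = VI cos φ = 2.96 × 0.0167 × cos(-25.8°) = 44.4 mW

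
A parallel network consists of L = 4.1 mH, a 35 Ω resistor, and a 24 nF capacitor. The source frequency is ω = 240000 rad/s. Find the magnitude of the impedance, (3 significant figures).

34.5 Ω

X_L = ωL = 984 Ω
X_C = 1/(ωC) = 174 Ω
Parallel: admittances add. Y = 1/R + 1/(jωL) + jωC
Y = (0.0286 + j0.00474) S
|Y| = 0.0290 S → |Z| = 1/|Y| = 34.5 Ω, ∠Z = −∠Y = -9.43°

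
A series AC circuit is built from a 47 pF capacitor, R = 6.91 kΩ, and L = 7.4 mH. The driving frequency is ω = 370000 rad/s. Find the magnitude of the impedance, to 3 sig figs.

X_L = ωL = 2740 Ω
X_C = 1/(ωC) = 57500 Ω
Net reactance X = X_L − X_C = -54800 Ω
Z = 6910 − j54800 Ω
|Z| = √(6910² + 54800²) = 55200 Ω

55200 Ω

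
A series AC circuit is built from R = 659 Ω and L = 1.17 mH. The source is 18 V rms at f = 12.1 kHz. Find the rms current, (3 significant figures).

ω = 2πf = 76030 rad/s
X_L = ωL = 89.0 Ω
Z = 659 + j89.0 Ω
|Z| = √(659² + 89.0²) = 665 Ω
I = V/|Z| = 18/665 = 27.1 mA

27.1 mA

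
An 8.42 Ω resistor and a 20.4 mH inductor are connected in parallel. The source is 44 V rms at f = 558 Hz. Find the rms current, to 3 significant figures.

5.26 A

ω = 2πf = 3506 rad/s
X_L = ωL = 71.5 Ω
Parallel: admittances add. Y = 1/R + 1/(jωL)
Y = (0.119 − j0.0140) S
|Y| = 0.120 S → |Z| = 1/|Y| = 8.36 Ω, ∠Z = −∠Y = 6.71°
I = V/|Z| = 44/8.36 = 5.26 A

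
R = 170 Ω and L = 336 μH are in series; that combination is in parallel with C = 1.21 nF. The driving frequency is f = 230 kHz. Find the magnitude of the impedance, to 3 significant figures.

ω = 2πf = 1.445e+06 rad/s
X_L = ωL = 486 Ω
X_C = 1/(ωC) = 572 Ω
Branch 1 (R+jX_L): Z₁ = 170 + j486 Ω, |Z₁| = 514 Ω
Branch 2 (−jX_C): Z₂ = −j572 Ω
Parallel: Z = Z₁Z₂/(Z₁+Z₂), |Z| = 1540 Ω, ∠Z = 7.62°

1540 Ω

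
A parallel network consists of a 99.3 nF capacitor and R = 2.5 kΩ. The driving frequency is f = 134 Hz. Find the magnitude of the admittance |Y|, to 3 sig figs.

ω = 2πf = 841.9 rad/s
X_C = 1/(ωC) = 12000 Ω
Parallel: admittances add. Y = 1/R + jωC
Y = (0.000400 + j8.36e-05) S
|Y| = 0.000409 S → |Z| = 1/|Y| = 2450 Ω, ∠Z = −∠Y = -11.8°

409 μS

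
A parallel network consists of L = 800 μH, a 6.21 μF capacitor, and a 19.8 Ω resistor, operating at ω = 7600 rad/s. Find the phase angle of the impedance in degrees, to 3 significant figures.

66.7°

X_L = ωL = 6.08 Ω
X_C = 1/(ωC) = 21.2 Ω
Parallel: admittances add. Y = 1/R + 1/(jωL) + jωC
Y = (0.0505 − j0.117) S
|Y| = 0.128 S → |Z| = 1/|Y| = 7.83 Ω, ∠Z = −∠Y = 66.7°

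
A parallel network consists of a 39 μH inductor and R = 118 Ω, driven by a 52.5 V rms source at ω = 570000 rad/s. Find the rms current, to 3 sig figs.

X_L = ωL = 22.2 Ω
Parallel: admittances add. Y = 1/R + 1/(jωL)
Y = (0.00847 − j0.0450) S
|Y| = 0.0458 S → |Z| = 1/|Y| = 21.8 Ω, ∠Z = −∠Y = 79.3°
I = V/|Z| = 52.5/21.8 = 2.40 A

2.40 A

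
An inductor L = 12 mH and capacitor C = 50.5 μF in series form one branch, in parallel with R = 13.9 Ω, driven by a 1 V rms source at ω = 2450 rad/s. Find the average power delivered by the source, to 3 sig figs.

X_L = ωL = 29.4 Ω
X_C = 1/(ωC) = 8.08 Ω
Branch 1: Z₁ = R = 13.9 Ω
Branch 2 (series LC): Z₂ = j(X_L − X_C) = j21.3 Ω
Parallel: Z = Z₁Z₂/(Z₁+Z₂), |Z| = 11.6 Ω, ∠Z = 33.1°
I = V/|Z| = 85.9 mA
P = VI cos φ = 1 × 0.0859 × cos(33.1°) = 71.9 mW

71.9 mW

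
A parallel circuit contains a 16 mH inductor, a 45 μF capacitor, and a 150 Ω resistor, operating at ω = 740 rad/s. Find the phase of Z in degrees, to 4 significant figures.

82.58°

X_L = ωL = 11.84 Ω
X_C = 1/(ωC) = 30.03 Ω
Parallel: admittances add. Y = 1/R + 1/(jωL) + jωC
Y = (0.006667 − j0.05116) S
|Y| = 0.05159 S → |Z| = 1/|Y| = 19.38 Ω, ∠Z = −∠Y = 82.58°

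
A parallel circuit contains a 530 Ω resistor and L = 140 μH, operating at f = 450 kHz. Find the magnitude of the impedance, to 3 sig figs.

ω = 2πf = 2.827e+06 rad/s
X_L = ωL = 396 Ω
Parallel: admittances add. Y = 1/R + 1/(jωL)
Y = (0.00189 − j0.00253) S
|Y| = 0.00315 S → |Z| = 1/|Y| = 317 Ω, ∠Z = −∠Y = 53.2°

317 Ω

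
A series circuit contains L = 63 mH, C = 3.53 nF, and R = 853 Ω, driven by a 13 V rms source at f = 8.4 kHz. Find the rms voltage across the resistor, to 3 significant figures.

ω = 2πf = 52780 rad/s
X_L = ωL = 3330 Ω
X_C = 1/(ωC) = 5370 Ω
Net reactance X = X_L − X_C = -2040 Ω
Z = 853 − j2040 Ω
|Z| = √(853² + 2040²) = 2210 Ω
I = V/|Z| = 5.87 mA
V_R = I·|Z_R| = 0.00587 × 853 = 5.01 V

5.01 V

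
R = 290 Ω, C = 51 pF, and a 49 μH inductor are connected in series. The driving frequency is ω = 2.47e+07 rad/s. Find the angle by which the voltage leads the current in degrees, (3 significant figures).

X_L = ωL = 1210 Ω
X_C = 1/(ωC) = 794 Ω
Net reactance X = X_L − X_C = 416 Ω
Z = 290 + j416 Ω
|Z| = √(290² + 416²) = 507 Ω
∠Z = arctan(416/290) = 55.1°

55.1°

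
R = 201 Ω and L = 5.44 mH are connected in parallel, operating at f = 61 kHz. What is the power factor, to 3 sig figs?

0.995

ω = 2πf = 383300 rad/s
X_L = ωL = 2090 Ω
Parallel: admittances add. Y = 1/R + 1/(jωL)
Y = (0.00498 − j0.000480) S
|Y| = 0.00500 S → |Z| = 1/|Y| = 200 Ω, ∠Z = −∠Y = 5.51°
cos φ = cos(5.51°) = 0.995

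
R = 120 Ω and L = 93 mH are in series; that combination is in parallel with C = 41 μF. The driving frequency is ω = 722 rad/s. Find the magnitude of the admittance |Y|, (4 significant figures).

26.81 mS

X_L = ωL = 67.15 Ω
X_C = 1/(ωC) = 33.78 Ω
Branch 1 (R+jX_L): Z₁ = 120.0 + j67.15 Ω, |Z₁| = 137.5 Ω
Branch 2 (−jX_C): Z₂ = −j33.78 Ω
Parallel: Z = Z₁Z₂/(Z₁+Z₂), |Z| = 37.30 Ω, ∠Z = -76.31°
|Y| = 1/|Z| = 26.81 mS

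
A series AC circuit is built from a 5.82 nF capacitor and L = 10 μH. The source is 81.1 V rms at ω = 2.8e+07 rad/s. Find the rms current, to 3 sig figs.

X_L = ωL = 280 Ω
X_C = 1/(ωC) = 6.14 Ω
Net reactance X = X_L − X_C = 274 Ω
Z = j274 Ω
|Z| = √(0² + 274²) = 274 Ω
I = V/|Z| = 81.1/274 = 296 mA

296 mA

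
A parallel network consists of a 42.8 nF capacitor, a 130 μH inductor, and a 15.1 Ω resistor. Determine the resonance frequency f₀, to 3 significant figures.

ω₀ = 1/√(LC) = 1/√(0.00013 × 4.28e-08) = 423900 rad/s
f₀ = ω₀/(2π) = 67.5 kHz

67.5 kHz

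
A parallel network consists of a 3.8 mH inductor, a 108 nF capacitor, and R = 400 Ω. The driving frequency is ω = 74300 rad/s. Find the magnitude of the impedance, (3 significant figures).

X_L = ωL = 282 Ω
X_C = 1/(ωC) = 125 Ω
Parallel: admittances add. Y = 1/R + 1/(jωL) + jωC
Y = (0.00250 + j0.00448) S
|Y| = 0.00513 S → |Z| = 1/|Y| = 195 Ω, ∠Z = −∠Y = -60.9°

195 Ω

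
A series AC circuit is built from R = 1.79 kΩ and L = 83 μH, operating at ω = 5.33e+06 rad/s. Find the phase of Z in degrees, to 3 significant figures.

13.9°

X_L = ωL = 442 Ω
Z = 1790 + j442 Ω
|Z| = √(1790² + 442²) = 1840 Ω
∠Z = arctan(442/1790) = 13.9°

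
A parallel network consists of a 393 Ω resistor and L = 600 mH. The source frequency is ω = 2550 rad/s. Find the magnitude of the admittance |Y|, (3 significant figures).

2.63 mS

X_L = ωL = 1530 Ω
Parallel: admittances add. Y = 1/R + 1/(jωL)
Y = (0.00254 − j0.000654) S
|Y| = 0.00263 S → |Z| = 1/|Y| = 381 Ω, ∠Z = −∠Y = 14.4°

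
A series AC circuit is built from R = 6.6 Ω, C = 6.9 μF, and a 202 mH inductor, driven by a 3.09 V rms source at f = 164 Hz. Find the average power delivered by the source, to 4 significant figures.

13.70 mW

ω = 2πf = 1030 rad/s
X_L = ωL = 208.1 Ω
X_C = 1/(ωC) = 140.6 Ω
Net reactance X = X_L − X_C = 67.50 Ω
Z = 6.600 + j67.50 Ω
|Z| = √(6.600² + 67.50²) = 67.83 Ω
∠Z = arctan(67.50/6.600) = 84.42°
I = V/|Z| = 45.56 mA
P = VI cos φ = 3.09 × 0.04556 × cos(84.42°) = 13.70 mW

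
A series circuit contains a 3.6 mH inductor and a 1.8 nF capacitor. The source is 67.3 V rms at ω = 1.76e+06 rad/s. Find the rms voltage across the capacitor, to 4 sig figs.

3.529 V

X_L = ωL = 6336 Ω
X_C = 1/(ωC) = 315.7 Ω
Net reactance X = X_L − X_C = 6020 Ω
Z = j6020 Ω
|Z| = √(0² + 6020²) = 6020 Ω
I = V/|Z| = 11.18 mA
V_C = I·|Z_C| = 0.01118 × 315.7 = 3.529 V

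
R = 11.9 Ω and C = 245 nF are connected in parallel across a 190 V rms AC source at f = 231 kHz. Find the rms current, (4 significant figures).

69.42 A

ω = 2πf = 1.451e+06 rad/s
X_C = 1/(ωC) = 2.812 Ω
Parallel: admittances add. Y = 1/R + jωC
Y = (0.08403 + j0.3556) S
|Y| = 0.3654 S → |Z| = 1/|Y| = 2.737 Ω, ∠Z = −∠Y = -76.70°
I = V/|Z| = 190/2.737 = 69.42 A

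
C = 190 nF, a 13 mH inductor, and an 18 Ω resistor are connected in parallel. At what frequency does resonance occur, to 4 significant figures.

3.202 kHz

ω₀ = 1/√(LC) = 1/√(0.013 × 1.9e-07) = 20120 rad/s
f₀ = ω₀/(2π) = 3.202 kHz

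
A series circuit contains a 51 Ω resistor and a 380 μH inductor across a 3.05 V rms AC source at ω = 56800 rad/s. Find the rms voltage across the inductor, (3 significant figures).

X_L = ωL = 21.6 Ω
Z = 51.0 + j21.6 Ω
|Z| = √(51.0² + 21.6²) = 55.4 Ω
I = V/|Z| = 55.1 mA
V_L = I·|Z_L| = 0.0551 × 21.6 = 1.19 V

1.19 V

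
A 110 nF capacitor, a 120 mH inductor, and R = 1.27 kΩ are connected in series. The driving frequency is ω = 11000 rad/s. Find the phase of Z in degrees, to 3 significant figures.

21.2°

X_L = ωL = 1320 Ω
X_C = 1/(ωC) = 826 Ω
Net reactance X = X_L − X_C = 494 Ω
Z = 1270 + j494 Ω
|Z| = √(1270² + 494²) = 1360 Ω
∠Z = arctan(494/1270) = 21.2°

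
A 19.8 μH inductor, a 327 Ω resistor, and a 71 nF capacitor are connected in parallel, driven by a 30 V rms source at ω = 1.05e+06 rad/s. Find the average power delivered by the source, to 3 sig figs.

2.75 W

X_L = ωL = 20.8 Ω
X_C = 1/(ωC) = 13.4 Ω
Parallel: admittances add. Y = 1/R + 1/(jωL) + jωC
Y = (0.00306 + j0.0264) S
|Y| = 0.0266 S → |Z| = 1/|Y| = 37.6 Ω, ∠Z = −∠Y = -83.4°
I = V/|Z| = 799 mA
P = VI cos φ = 30 × 0.799 × cos(-83.4°) = 2.75 W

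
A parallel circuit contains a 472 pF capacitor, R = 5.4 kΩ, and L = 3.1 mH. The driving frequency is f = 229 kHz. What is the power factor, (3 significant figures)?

ω = 2πf = 1.439e+06 rad/s
X_L = ωL = 4460 Ω
X_C = 1/(ωC) = 1470 Ω
Parallel: admittances add. Y = 1/R + 1/(jωL) + jωC
Y = (0.000185 + j0.000455) S
|Y| = 0.000491 S → |Z| = 1/|Y| = 2040 Ω, ∠Z = −∠Y = -67.9°
cos φ = cos(-67.9°) = 0.377

0.377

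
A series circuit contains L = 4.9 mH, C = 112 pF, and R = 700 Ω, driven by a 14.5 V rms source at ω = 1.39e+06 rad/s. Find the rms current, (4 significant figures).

X_L = ωL = 6811 Ω
X_C = 1/(ωC) = 6423 Ω
Net reactance X = X_L − X_C = 387.6 Ω
Z = 700.0 + j387.6 Ω
|Z| = √(700.0² + 387.6²) = 800.1 Ω
I = V/|Z| = 14.5/800.1 = 18.12 mA

18.12 mA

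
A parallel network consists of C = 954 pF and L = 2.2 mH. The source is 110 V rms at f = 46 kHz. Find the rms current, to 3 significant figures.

143 mA

ω = 2πf = 289000 rad/s
X_L = ωL = 636 Ω
X_C = 1/(ωC) = 3630 Ω
Parallel: admittances add. Y = 1/(jωL) + jωC
Y = (0 − j0.00130) S
|Y| = 0.00130 S → |Z| = 1/|Y| = 771 Ω, ∠Z = −∠Y = 90.0°
I = V/|Z| = 110/771 = 143 mA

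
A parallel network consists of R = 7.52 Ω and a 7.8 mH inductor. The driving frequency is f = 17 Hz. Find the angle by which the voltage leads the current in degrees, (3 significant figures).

83.7°

ω = 2πf = 106.8 rad/s
X_L = ωL = 0.833 Ω
Parallel: admittances add. Y = 1/R + 1/(jωL)
Y = (0.133 − j1.20) S
|Y| = 1.21 S → |Z| = 1/|Y| = 0.828 Ω, ∠Z = −∠Y = 83.7°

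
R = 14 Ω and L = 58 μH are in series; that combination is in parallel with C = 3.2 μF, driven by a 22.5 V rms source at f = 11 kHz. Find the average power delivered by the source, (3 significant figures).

33.4 W

ω = 2πf = 69120 rad/s
X_L = ωL = 4.01 Ω
X_C = 1/(ωC) = 4.52 Ω
Branch 1 (R+jX_L): Z₁ = 14.0 + j4.01 Ω, |Z₁| = 14.6 Ω
Branch 2 (−jX_C): Z₂ = −j4.52 Ω
Parallel: Z = Z₁Z₂/(Z₁+Z₂), |Z| = 4.70 Ω, ∠Z = -71.9°
I = V/|Z| = 4.79 A
P = VI cos φ = 22.5 × 4.79 × cos(-71.9°) = 33.4 W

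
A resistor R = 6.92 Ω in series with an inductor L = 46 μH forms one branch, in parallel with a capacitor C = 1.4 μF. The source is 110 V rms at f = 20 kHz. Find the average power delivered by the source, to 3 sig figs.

1.03 kW

ω = 2πf = 125700 rad/s
X_L = ωL = 5.78 Ω
X_C = 1/(ωC) = 5.68 Ω
Branch 1 (R+jX_L): Z₁ = 6.92 + j5.78 Ω, |Z₁| = 9.02 Ω
Branch 2 (−jX_C): Z₂ = −j5.68 Ω
Parallel: Z = Z₁Z₂/(Z₁+Z₂), |Z| = 7.41 Ω, ∠Z = -50.9°
I = V/|Z| = 14.9 A
P = VI cos φ = 110 × 14.9 × cos(-50.9°) = 1.03 kW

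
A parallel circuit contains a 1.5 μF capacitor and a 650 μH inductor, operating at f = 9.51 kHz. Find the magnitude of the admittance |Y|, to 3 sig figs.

63.9 mS

ω = 2πf = 59750 rad/s
X_L = ωL = 38.8 Ω
X_C = 1/(ωC) = 11.2 Ω
Parallel: admittances add. Y = 1/(jωL) + jωC
Y = (0 + j0.0639) S
|Y| = 0.0639 S → |Z| = 1/|Y| = 15.7 Ω, ∠Z = −∠Y = -90.0°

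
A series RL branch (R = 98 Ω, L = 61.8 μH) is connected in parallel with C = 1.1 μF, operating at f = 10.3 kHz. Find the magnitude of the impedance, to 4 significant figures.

ω = 2πf = 64720 rad/s
X_L = ωL = 3.999 Ω
X_C = 1/(ωC) = 14.05 Ω
Branch 1 (R+jX_L): Z₁ = 98.00 + j3.999 Ω, |Z₁| = 98.08 Ω
Branch 2 (−jX_C): Z₂ = −j14.05 Ω
Parallel: Z = Z₁Z₂/(Z₁+Z₂), |Z| = 13.99 Ω, ∠Z = -81.81°

13.99 Ω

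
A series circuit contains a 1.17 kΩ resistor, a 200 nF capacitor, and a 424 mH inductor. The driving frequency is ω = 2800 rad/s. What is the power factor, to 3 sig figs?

X_L = ωL = 1190 Ω
X_C = 1/(ωC) = 1790 Ω
Net reactance X = X_L − X_C = -599 Ω
Z = 1170 − j599 Ω
|Z| = √(1170² + 599²) = 1310 Ω
∠Z = arctan(-599/1170) = -27.1°
cos φ = cos(-27.1°) = 0.890

0.890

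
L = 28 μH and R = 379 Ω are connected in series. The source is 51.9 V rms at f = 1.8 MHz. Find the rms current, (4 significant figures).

ω = 2πf = 1.131e+07 rad/s
X_L = ωL = 316.7 Ω
Z = 379.0 + j316.7 Ω
|Z| = √(379.0² + 316.7²) = 493.9 Ω
I = V/|Z| = 51.9/493.9 = 105.1 mA

105.1 mA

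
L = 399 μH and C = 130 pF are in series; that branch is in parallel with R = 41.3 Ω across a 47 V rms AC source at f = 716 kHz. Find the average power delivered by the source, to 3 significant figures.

53.5 W

ω = 2πf = 4.499e+06 rad/s
X_L = ωL = 1800 Ω
X_C = 1/(ωC) = 1710 Ω
Branch 1: Z₁ = R = 41.3 Ω
Branch 2 (series LC): Z₂ = j(X_L − X_C) = j85.1 Ω
Parallel: Z = Z₁Z₂/(Z₁+Z₂), |Z| = 37.2 Ω, ∠Z = 25.9°
I = V/|Z| = 1.26 A
P = VI cos φ = 47 × 1.26 × cos(25.9°) = 53.5 W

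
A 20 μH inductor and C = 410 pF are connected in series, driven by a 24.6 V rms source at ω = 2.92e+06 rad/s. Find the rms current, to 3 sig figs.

X_L = ωL = 58.4 Ω
X_C = 1/(ωC) = 835 Ω
Net reactance X = X_L − X_C = -777 Ω
Z = − j777 Ω
|Z| = √(0² + 777²) = 777 Ω
I = V/|Z| = 24.6/777 = 31.7 mA

31.7 mA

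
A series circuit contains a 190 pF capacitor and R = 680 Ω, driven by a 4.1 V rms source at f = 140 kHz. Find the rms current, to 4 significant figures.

ω = 2πf = 879600 rad/s
X_C = 1/(ωC) = 5983 Ω
Z = 680.0 − j5983 Ω
|Z| = √(680.0² + 5983²) = 6022 Ω
I = V/|Z| = 4.1/6022 = 680.9 μA

680.9 μA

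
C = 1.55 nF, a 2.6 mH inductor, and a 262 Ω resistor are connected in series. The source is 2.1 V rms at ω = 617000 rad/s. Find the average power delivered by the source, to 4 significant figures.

3.036 mW

X_L = ωL = 1604 Ω
X_C = 1/(ωC) = 1046 Ω
Net reactance X = X_L − X_C = 558.6 Ω
Z = 262.0 + j558.6 Ω
|Z| = √(262.0² + 558.6²) = 617.0 Ω
∠Z = arctan(558.6/262.0) = 64.87°
I = V/|Z| = 3.404 mA
P = VI cos φ = 2.1 × 0.003404 × cos(64.87°) = 3.036 mW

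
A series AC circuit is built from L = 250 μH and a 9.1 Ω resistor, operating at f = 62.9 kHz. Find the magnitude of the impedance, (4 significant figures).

99.22 Ω

ω = 2πf = 395200 rad/s
X_L = ωL = 98.80 Ω
Z = 9.100 + j98.80 Ω
|Z| = √(9.100² + 98.80²) = 99.22 Ω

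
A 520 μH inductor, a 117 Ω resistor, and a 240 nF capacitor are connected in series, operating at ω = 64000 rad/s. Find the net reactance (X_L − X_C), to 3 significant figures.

X_L = ωL = 33.3 Ω
X_C = 1/(ωC) = 65.1 Ω
X = 33.3 − 65.1 = -31.8 Ω

-31.8 Ω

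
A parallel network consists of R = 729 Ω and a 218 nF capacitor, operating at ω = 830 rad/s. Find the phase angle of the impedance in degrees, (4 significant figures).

X_C = 1/(ωC) = 5527 Ω
Parallel: admittances add. Y = 1/R + jωC
Y = (0.001372 + j0.0001809) S
|Y| = 0.001384 S → |Z| = 1/|Y| = 722.7 Ω, ∠Z = −∠Y = -7.514°

-7.514°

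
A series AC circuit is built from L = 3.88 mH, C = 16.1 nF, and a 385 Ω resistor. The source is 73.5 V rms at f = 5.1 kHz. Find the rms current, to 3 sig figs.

39.6 mA

ω = 2πf = 32040 rad/s
X_L = ωL = 124 Ω
X_C = 1/(ωC) = 1940 Ω
Net reactance X = X_L − X_C = -1810 Ω
Z = 385 − j1810 Ω
|Z| = √(385² + 1810²) = 1850 Ω
I = V/|Z| = 73.5/1850 = 39.6 mA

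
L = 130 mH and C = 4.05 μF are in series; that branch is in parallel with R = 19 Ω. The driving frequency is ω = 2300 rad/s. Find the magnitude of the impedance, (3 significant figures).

X_L = ωL = 299 Ω
X_C = 1/(ωC) = 107 Ω
Branch 1: Z₁ = R = 19.0 Ω
Branch 2 (series LC): Z₂ = j(X_L − X_C) = j192 Ω
Parallel: Z = Z₁Z₂/(Z₁+Z₂), |Z| = 18.9 Ω, ∠Z = 5.66°

18.9 Ω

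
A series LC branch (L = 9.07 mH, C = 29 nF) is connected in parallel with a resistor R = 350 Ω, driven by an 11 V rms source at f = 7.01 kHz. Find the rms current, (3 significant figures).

ω = 2πf = 44050 rad/s
X_L = ωL = 399 Ω
X_C = 1/(ωC) = 783 Ω
Branch 1: Z₁ = R = 350 Ω
Branch 2 (series LC): Z₂ = j(X_L − X_C) = −j383 Ω
Parallel: Z = Z₁Z₂/(Z₁+Z₂), |Z| = 258 Ω, ∠Z = -42.4°
I = V/|Z| = 11/258 = 42.6 mA

42.6 mA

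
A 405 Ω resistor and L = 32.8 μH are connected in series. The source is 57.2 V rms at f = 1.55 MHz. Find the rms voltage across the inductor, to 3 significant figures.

35.4 V

ω = 2πf = 9.739e+06 rad/s
X_L = ωL = 319 Ω
Z = 405 + j319 Ω
|Z| = √(405² + 319²) = 516 Ω
I = V/|Z| = 111 mA
V_L = I·|Z_L| = 0.111 × 319 = 35.4 V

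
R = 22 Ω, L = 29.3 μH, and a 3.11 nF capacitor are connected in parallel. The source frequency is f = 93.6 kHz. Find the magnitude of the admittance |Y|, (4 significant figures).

72.28 mS

ω = 2πf = 588100 rad/s
X_L = ωL = 17.23 Ω
X_C = 1/(ωC) = 546.7 Ω
Parallel: admittances add. Y = 1/R + 1/(jωL) + jωC
Y = (0.04545 − j0.05620) S
|Y| = 0.07228 S → |Z| = 1/|Y| = 13.83 Ω, ∠Z = −∠Y = 51.04°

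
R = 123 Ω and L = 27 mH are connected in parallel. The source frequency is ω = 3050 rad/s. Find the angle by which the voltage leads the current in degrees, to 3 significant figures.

56.2°

X_L = ωL = 82.3 Ω
Parallel: admittances add. Y = 1/R + 1/(jωL)
Y = (0.00813 − j0.0121) S
|Y| = 0.0146 S → |Z| = 1/|Y| = 68.4 Ω, ∠Z = −∠Y = 56.2°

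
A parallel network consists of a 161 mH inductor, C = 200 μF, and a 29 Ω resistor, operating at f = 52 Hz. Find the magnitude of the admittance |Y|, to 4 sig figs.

57.76 mS

ω = 2πf = 326.7 rad/s
X_L = ωL = 52.60 Ω
X_C = 1/(ωC) = 15.30 Ω
Parallel: admittances add. Y = 1/R + 1/(jωL) + jωC
Y = (0.03448 + j0.04633) S
|Y| = 0.05776 S → |Z| = 1/|Y| = 17.31 Ω, ∠Z = −∠Y = -53.34°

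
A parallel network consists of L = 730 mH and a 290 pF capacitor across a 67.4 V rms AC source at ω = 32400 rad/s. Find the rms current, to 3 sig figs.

2.22 mA

X_L = ωL = 23700 Ω
X_C = 1/(ωC) = 106000 Ω
Parallel: admittances add. Y = 1/(jωL) + jωC
Y = (0 − j3.29e-05) S
|Y| = 3.29e-05 S → |Z| = 1/|Y| = 30400 Ω, ∠Z = −∠Y = 90.0°
I = V/|Z| = 67.4/30400 = 2.22 mA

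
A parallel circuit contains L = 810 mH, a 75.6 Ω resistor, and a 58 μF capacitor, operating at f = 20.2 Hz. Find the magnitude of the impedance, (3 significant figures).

ω = 2πf = 126.9 rad/s
X_L = ωL = 103 Ω
X_C = 1/(ωC) = 136 Ω
Parallel: admittances add. Y = 1/R + 1/(jωL) + jωC
Y = (0.0132 − j0.00237) S
|Y| = 0.0134 S → |Z| = 1/|Y| = 74.4 Ω, ∠Z = −∠Y = 10.1°

74.4 Ω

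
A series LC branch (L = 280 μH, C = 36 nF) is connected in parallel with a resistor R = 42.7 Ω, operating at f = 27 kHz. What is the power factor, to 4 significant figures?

0.9387

ω = 2πf = 169600 rad/s
X_L = ωL = 47.50 Ω
X_C = 1/(ωC) = 163.7 Ω
Branch 1: Z₁ = R = 42.70 Ω
Branch 2 (series LC): Z₂ = j(X_L − X_C) = −j116.2 Ω
Parallel: Z = Z₁Z₂/(Z₁+Z₂), |Z| = 40.08 Ω, ∠Z = -20.17°
cos φ = cos(-20.17°) = 0.9387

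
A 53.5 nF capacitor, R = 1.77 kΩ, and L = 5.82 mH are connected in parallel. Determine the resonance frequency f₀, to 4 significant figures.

ω₀ = 1/√(LC) = 1/√(0.00582 × 5.35e-08) = 56670 rad/s
f₀ = ω₀/(2π) = 9.019 kHz

9.019 kHz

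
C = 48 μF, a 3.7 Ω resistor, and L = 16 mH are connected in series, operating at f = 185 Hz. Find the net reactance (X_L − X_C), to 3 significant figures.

ω = 2πf = 1162 rad/s
X_L = ωL = 18.6 Ω
X_C = 1/(ωC) = 17.9 Ω
X = 18.6 − 17.9 = 0.675 Ω

0.675 Ω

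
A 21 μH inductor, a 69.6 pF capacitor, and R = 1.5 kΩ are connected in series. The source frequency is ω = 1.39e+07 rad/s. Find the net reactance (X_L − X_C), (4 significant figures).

X_L = ωL = 291.9 Ω
X_C = 1/(ωC) = 1034 Ω
X = 291.9 − 1034 = -741.8 Ω

-741.8 Ω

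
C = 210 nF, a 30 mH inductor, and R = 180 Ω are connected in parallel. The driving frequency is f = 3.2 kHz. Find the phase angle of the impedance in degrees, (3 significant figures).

-24.8°

ω = 2πf = 20110 rad/s
X_L = ωL = 603 Ω
X_C = 1/(ωC) = 237 Ω
Parallel: admittances add. Y = 1/R + 1/(jωL) + jωC
Y = (0.00556 + j0.00256) S
|Y| = 0.00612 S → |Z| = 1/|Y| = 163 Ω, ∠Z = −∠Y = -24.8°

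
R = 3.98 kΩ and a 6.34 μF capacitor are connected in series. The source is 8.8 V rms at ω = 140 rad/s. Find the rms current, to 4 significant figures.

X_C = 1/(ωC) = 1127 Ω
Z = 3980 − j1127 Ω
|Z| = √(3980² + 1127²) = 4136 Ω
I = V/|Z| = 8.8/4136 = 2.127 mA

2.127 mA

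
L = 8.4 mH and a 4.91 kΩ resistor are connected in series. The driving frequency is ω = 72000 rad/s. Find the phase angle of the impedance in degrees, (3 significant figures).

7.02°

X_L = ωL = 605 Ω
Z = 4910 + j605 Ω
|Z| = √(4910² + 605²) = 4950 Ω
∠Z = arctan(605/4910) = 7.02°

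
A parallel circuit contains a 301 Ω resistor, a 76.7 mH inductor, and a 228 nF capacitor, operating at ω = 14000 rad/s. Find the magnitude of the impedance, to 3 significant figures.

249 Ω

X_L = ωL = 1070 Ω
X_C = 1/(ωC) = 313 Ω
Parallel: admittances add. Y = 1/R + 1/(jωL) + jωC
Y = (0.00332 + j0.00226) S
|Y| = 0.00402 S → |Z| = 1/|Y| = 249 Ω, ∠Z = −∠Y = -34.2°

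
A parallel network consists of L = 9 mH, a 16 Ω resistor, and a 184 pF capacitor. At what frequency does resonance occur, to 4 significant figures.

123.7 kHz

ω₀ = 1/√(LC) = 1/√(0.009 × 1.84e-10) = 777100 rad/s
f₀ = ω₀/(2π) = 123.7 kHz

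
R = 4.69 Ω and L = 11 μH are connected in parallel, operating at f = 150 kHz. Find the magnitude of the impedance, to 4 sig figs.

4.273 Ω

ω = 2πf = 942500 rad/s
X_L = ωL = 10.37 Ω
Parallel: admittances add. Y = 1/R + 1/(jωL)
Y = (0.2132 − j0.09646) S
|Y| = 0.2340 S → |Z| = 1/|Y| = 4.273 Ω, ∠Z = −∠Y = 24.34°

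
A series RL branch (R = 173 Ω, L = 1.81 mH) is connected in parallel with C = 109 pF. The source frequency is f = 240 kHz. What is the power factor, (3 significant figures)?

ω = 2πf = 1.508e+06 rad/s
X_L = ωL = 2730 Ω
X_C = 1/(ωC) = 6080 Ω
Branch 1 (R+jX_L): Z₁ = 173 + j2730 Ω, |Z₁| = 2730 Ω
Branch 2 (−jX_C): Z₂ = −j6080 Ω
Parallel: Z = Z₁Z₂/(Z₁+Z₂), |Z| = 4950 Ω, ∠Z = 83.4°
cos φ = cos(83.4°) = 0.115

0.115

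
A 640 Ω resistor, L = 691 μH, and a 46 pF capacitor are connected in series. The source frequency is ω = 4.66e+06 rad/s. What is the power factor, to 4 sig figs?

0.4050

X_L = ωL = 3220 Ω
X_C = 1/(ωC) = 4665 Ω
Net reactance X = X_L − X_C = -1445 Ω
Z = 640.0 − j1445 Ω
|Z| = √(640.0² + 1445²) = 1580 Ω
∠Z = arctan(-1445/640.0) = -66.11°
cos φ = cos(-66.11°) = 0.4050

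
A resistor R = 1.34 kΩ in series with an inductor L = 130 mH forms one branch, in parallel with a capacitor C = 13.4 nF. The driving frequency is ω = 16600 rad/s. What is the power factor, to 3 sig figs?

0.880

X_L = ωL = 2160 Ω
X_C = 1/(ωC) = 4500 Ω
Branch 1 (R+jX_L): Z₁ = 1340 + j2160 Ω, |Z₁| = 2540 Ω
Branch 2 (−jX_C): Z₂ = −j4500 Ω
Parallel: Z = Z₁Z₂/(Z₁+Z₂), |Z| = 4240 Ω, ∠Z = 28.3°
cos φ = cos(28.3°) = 0.880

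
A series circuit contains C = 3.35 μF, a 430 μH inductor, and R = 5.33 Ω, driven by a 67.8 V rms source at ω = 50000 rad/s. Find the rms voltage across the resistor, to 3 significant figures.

22.0 V

X_L = ωL = 21.5 Ω
X_C = 1/(ωC) = 5.97 Ω
Net reactance X = X_L − X_C = 15.5 Ω
Z = 5.33 + j15.5 Ω
|Z| = √(5.33² + 15.5²) = 16.4 Ω
I = V/|Z| = 4.13 A
V_R = I·|Z_R| = 4.13 × 5.33 = 22.0 V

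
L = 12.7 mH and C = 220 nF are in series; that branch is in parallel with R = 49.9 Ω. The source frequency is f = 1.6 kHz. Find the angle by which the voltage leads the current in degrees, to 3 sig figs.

ω = 2πf = 10050 rad/s
X_L = ωL = 128 Ω
X_C = 1/(ωC) = 452 Ω
Branch 1: Z₁ = R = 49.9 Ω
Branch 2 (series LC): Z₂ = j(X_L − X_C) = −j324 Ω
Parallel: Z = Z₁Z₂/(Z₁+Z₂), |Z| = 49.3 Ω, ∠Z = -8.74°

-8.74°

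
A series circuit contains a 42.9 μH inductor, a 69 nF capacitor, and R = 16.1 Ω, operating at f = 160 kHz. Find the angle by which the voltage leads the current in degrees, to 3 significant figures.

60.7°

ω = 2πf = 1.005e+06 rad/s
X_L = ωL = 43.1 Ω
X_C = 1/(ωC) = 14.4 Ω
Net reactance X = X_L − X_C = 28.7 Ω
Z = 16.1 + j28.7 Ω
|Z| = √(16.1² + 28.7²) = 32.9 Ω
∠Z = arctan(28.7/16.1) = 60.7°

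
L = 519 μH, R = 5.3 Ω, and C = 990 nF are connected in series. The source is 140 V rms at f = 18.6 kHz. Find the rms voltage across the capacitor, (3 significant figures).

ω = 2πf = 116900 rad/s
X_L = ωL = 60.7 Ω
X_C = 1/(ωC) = 8.64 Ω
Net reactance X = X_L − X_C = 52.0 Ω
Z = 5.30 + j52.0 Ω
|Z| = √(5.30² + 52.0²) = 52.3 Ω
I = V/|Z| = 2.68 A
V_C = I·|Z_C| = 2.68 × 8.64 = 23.1 V

23.1 V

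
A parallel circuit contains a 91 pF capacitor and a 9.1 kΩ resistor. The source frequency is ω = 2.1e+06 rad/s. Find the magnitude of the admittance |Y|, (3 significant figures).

X_C = 1/(ωC) = 5230 Ω
Parallel: admittances add. Y = 1/R + jωC
Y = (0.000110 + j0.000191) S
|Y| = 0.000220 S → |Z| = 1/|Y| = 4540 Ω, ∠Z = −∠Y = -60.1°

220 μS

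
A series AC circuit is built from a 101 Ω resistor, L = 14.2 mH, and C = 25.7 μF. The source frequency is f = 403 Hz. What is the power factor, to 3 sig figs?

ω = 2πf = 2532 rad/s
X_L = ωL = 36.0 Ω
X_C = 1/(ωC) = 15.4 Ω
Net reactance X = X_L − X_C = 20.6 Ω
Z = 101 + j20.6 Ω
|Z| = √(101² + 20.6²) = 103 Ω
∠Z = arctan(20.6/101) = 11.5°
cos φ = cos(11.5°) = 0.980

0.980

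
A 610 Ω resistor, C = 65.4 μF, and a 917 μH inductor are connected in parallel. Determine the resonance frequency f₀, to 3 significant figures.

ω₀ = 1/√(LC) = 1/√(0.000917 × 6.54e-05) = 4083 rad/s
f₀ = ω₀/(2π) = 650 Hz

650 Hz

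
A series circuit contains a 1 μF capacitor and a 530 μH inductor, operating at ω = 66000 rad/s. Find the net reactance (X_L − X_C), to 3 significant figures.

19.8 Ω

X_L = ωL = 35.0 Ω
X_C = 1/(ωC) = 15.2 Ω
X = 35.0 − 15.2 = 19.8 Ω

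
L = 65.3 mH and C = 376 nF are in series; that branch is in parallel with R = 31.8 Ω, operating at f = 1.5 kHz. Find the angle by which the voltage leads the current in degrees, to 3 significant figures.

ω = 2πf = 9425 rad/s
X_L = ωL = 615 Ω
X_C = 1/(ωC) = 282 Ω
Branch 1: Z₁ = R = 31.8 Ω
Branch 2 (series LC): Z₂ = j(X_L − X_C) = j333 Ω
Parallel: Z = Z₁Z₂/(Z₁+Z₂), |Z| = 31.7 Ω, ∠Z = 5.45°

5.45°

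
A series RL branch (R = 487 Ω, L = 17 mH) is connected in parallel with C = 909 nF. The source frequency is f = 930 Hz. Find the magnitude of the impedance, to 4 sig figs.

189.0 Ω

ω = 2πf = 5843 rad/s
X_L = ωL = 99.34 Ω
X_C = 1/(ωC) = 188.3 Ω
Branch 1 (R+jX_L): Z₁ = 487.0 + j99.34 Ω, |Z₁| = 497.0 Ω
Branch 2 (−jX_C): Z₂ = −j188.3 Ω
Parallel: Z = Z₁Z₂/(Z₁+Z₂), |Z| = 189.0 Ω, ∠Z = -68.12°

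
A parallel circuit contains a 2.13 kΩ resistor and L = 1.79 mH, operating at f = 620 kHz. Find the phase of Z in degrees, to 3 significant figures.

ω = 2πf = 3.896e+06 rad/s
X_L = ωL = 6970 Ω
Parallel: admittances add. Y = 1/R + 1/(jωL)
Y = (0.000469 − j0.000143) S
|Y| = 0.000491 S → |Z| = 1/|Y| = 2040 Ω, ∠Z = −∠Y = 17.0°

17.0°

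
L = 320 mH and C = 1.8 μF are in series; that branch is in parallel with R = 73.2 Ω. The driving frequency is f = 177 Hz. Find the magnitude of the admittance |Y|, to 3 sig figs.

ω = 2πf = 1112 rad/s
X_L = ωL = 356 Ω
X_C = 1/(ωC) = 500 Ω
Branch 1: Z₁ = R = 73.2 Ω
Branch 2 (series LC): Z₂ = j(X_L − X_C) = −j144 Ω
Parallel: Z = Z₁Z₂/(Z₁+Z₂), |Z| = 65.2 Ω, ∠Z = -27.0°
|Y| = 1/|Z| = 15.3 mS

15.3 mS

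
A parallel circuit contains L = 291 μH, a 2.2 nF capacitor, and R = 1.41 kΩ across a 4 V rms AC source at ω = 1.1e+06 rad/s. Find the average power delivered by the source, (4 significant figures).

11.35 mW

X_L = ωL = 320.1 Ω
X_C = 1/(ωC) = 413.2 Ω
Parallel: admittances add. Y = 1/R + 1/(jωL) + jωC
Y = (0.0007092 − j0.0007040) S
|Y| = 0.0009993 S → |Z| = 1/|Y| = 1001 Ω, ∠Z = −∠Y = 44.79°
I = V/|Z| = 3.997 mA
P = VI cos φ = 4 × 0.003997 × cos(44.79°) = 11.35 mW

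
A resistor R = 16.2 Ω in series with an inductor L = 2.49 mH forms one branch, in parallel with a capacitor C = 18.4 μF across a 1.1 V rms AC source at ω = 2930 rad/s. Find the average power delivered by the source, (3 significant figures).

X_L = ωL = 7.30 Ω
X_C = 1/(ωC) = 18.5 Ω
Branch 1 (R+jX_L): Z₁ = 16.2 + j7.30 Ω, |Z₁| = 17.8 Ω
Branch 2 (−jX_C): Z₂ = −j18.5 Ω
Parallel: Z = Z₁Z₂/(Z₁+Z₂), |Z| = 16.7 Ω, ∠Z = -31.0°
I = V/|Z| = 65.8 mA
P = VI cos φ = 1.1 × 0.0658 × cos(-31.0°) = 62.1 mW

62.1 mW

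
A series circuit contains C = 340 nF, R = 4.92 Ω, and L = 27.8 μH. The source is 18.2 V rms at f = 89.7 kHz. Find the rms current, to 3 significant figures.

ω = 2πf = 563600 rad/s
X_L = ωL = 15.7 Ω
X_C = 1/(ωC) = 5.22 Ω
Net reactance X = X_L − X_C = 10.4 Ω
Z = 4.92 + j10.4 Ω
|Z| = √(4.92² + 10.4²) = 11.5 Ω
I = V/|Z| = 18.2/11.5 = 1.58 A

1.58 A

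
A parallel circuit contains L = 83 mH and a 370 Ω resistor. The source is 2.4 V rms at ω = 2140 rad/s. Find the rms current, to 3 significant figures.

X_L = ωL = 178 Ω
Parallel: admittances add. Y = 1/R + 1/(jωL)
Y = (0.00270 − j0.00563) S
|Y| = 0.00625 S → |Z| = 1/|Y| = 160 Ω, ∠Z = −∠Y = 64.4°
I = V/|Z| = 2.4/160 = 15.0 mA

15.0 mA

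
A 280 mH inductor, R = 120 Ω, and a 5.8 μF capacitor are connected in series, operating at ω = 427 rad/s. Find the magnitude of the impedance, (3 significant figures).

309 Ω

X_L = ωL = 120 Ω
X_C = 1/(ωC) = 404 Ω
Net reactance X = X_L − X_C = -284 Ω
Z = 120 − j284 Ω
|Z| = √(120² + 284²) = 309 Ω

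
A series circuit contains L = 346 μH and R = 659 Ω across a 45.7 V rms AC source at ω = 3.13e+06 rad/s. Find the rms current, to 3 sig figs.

X_L = ωL = 1080 Ω
Z = 659 + j1080 Ω
|Z| = √(659² + 1080²) = 1270 Ω
I = V/|Z| = 45.7/1270 = 36.0 mA

36.0 mA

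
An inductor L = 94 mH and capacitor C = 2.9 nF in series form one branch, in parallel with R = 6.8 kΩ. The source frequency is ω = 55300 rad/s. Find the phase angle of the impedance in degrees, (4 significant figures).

X_L = ωL = 5198 Ω
X_C = 1/(ωC) = 6236 Ω
Branch 1: Z₁ = R = 6800 Ω
Branch 2 (series LC): Z₂ = j(X_L − X_C) = −j1037 Ω
Parallel: Z = Z₁Z₂/(Z₁+Z₂), |Z| = 1026 Ω, ∠Z = -81.33°

-81.33°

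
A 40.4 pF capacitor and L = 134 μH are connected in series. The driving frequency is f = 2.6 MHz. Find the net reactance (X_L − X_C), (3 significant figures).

ω = 2πf = 1.634e+07 rad/s
X_L = ωL = 2190 Ω
X_C = 1/(ωC) = 1520 Ω
X = 2190 − 1520 = 674 Ω

674 Ω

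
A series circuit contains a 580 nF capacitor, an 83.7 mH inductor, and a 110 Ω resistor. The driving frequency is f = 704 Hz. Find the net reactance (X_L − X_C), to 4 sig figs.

ω = 2πf = 4423 rad/s
X_L = ωL = 370.2 Ω
X_C = 1/(ωC) = 389.8 Ω
X = 370.2 − 389.8 = -19.54 Ω

-19.54 Ω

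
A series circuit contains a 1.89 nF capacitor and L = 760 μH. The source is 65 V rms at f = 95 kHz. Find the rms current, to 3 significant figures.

150 mA

ω = 2πf = 596900 rad/s
X_L = ωL = 454 Ω
X_C = 1/(ωC) = 886 Ω
Net reactance X = X_L − X_C = -433 Ω
Z = − j433 Ω
|Z| = √(0² + 433²) = 433 Ω
I = V/|Z| = 65/433 = 150 mA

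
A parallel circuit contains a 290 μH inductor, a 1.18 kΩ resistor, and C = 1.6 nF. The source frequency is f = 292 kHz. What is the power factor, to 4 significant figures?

ω = 2πf = 1.835e+06 rad/s
X_L = ωL = 532.1 Ω
X_C = 1/(ωC) = 340.7 Ω
Parallel: admittances add. Y = 1/R + 1/(jωL) + jωC
Y = (0.0008475 + j0.001056) S
|Y| = 0.001354 S → |Z| = 1/|Y| = 738.5 Ω, ∠Z = −∠Y = -51.25°
cos φ = cos(-51.25°) = 0.6259

0.6259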